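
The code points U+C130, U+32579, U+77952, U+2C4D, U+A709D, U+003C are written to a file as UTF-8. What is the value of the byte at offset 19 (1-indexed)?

1-indexed offset 19 is 0-indexed offset 18.
U+C130 → 3-byte form EC 84 B0 at offsets 0–2.
U+32579 → 4-byte form F0 B2 95 B9 at offsets 3–6.
U+77952 → 4-byte form F1 B7 A5 92 at offsets 7–10.
U+2C4D → 3-byte form E2 B1 8D at offsets 11–13.
U+A709D → 4-byte form F2 A7 82 9D at offsets 14–17.
U+003C → 1-byte form 3C at offsets 18–18.
Offset 18 falls in char 6's range; it's byte 1 of 3C = 0x3C.

0x3C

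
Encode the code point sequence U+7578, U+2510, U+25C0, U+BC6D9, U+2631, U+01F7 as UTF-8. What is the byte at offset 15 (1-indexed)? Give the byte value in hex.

1-indexed offset 15 is 0-indexed offset 14.
U+7578 → 3-byte form E7 95 B8 at offsets 0–2.
U+2510 → 3-byte form E2 94 90 at offsets 3–5.
U+25C0 → 3-byte form E2 97 80 at offsets 6–8.
U+BC6D9 → 4-byte form F2 BC 9B 99 at offsets 9–12.
U+2631 → 3-byte form E2 98 B1 at offsets 13–15.
Offset 14 falls in char 5's range; it's byte 2 of E2 98 B1 = 0x98.

0x98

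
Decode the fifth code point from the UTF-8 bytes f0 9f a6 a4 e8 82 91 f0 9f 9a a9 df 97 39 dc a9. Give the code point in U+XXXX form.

Offset 0: leading byte 0xF0 = 11110000 → 4-byte char #1 = F0 9F A6 A4.
Offset 4: leading byte 0xE8 = 11101000 → 3-byte char #2 = E8 82 91.
Offset 7: leading byte 0xF0 = 11110000 → 4-byte char #3 = F0 9F 9A A9.
Offset 11: leading byte 0xDF = 11011111 → 2-byte char #4 = DF 97.
Offset 13: leading byte 0x39 = 00111001 → 1-byte char #5 = 39.
Leading byte 0x39 = 00111001 matches 0xxxxxxx → 1-byte sequence.
Byte 1: 0x39 = 00111001, payload 0111001 (7 bits).
Concatenate: 0111001 = 0x39 (7 bits → U+0039).

U+0039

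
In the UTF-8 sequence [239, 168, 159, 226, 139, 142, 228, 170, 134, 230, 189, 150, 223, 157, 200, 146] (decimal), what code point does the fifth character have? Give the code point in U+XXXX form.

U+07DD

Offset 0: leading byte 0xEF = 11101111 → 3-byte char #1 = EF A8 9F.
Offset 3: leading byte 0xE2 = 11100010 → 3-byte char #2 = E2 8B 8E.
Offset 6: leading byte 0xE4 = 11100100 → 3-byte char #3 = E4 AA 86.
Offset 9: leading byte 0xE6 = 11100110 → 3-byte char #4 = E6 BD 96.
Offset 12: leading byte 0xDF = 11011111 → 2-byte char #5 = DF 9D.
Leading byte 0xDF = 11011111 matches 110xxxxx → 2-byte sequence.
Byte 1: 0xDF = 11011111, payload 11111 (5 bits).
Byte 2: 0x9D = 10011101 (10xxxxxx ✓), payload 011101.
Concatenate: 11111011101 = 0x7DD (11 bits → U+07DD).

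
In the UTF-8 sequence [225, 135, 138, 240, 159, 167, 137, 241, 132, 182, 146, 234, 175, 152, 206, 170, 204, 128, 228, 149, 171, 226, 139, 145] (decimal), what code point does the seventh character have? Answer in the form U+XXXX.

U+456B

Offset 0: leading byte 0xE1 = 11100001 → 3-byte char #1 = E1 87 8A.
Offset 3: leading byte 0xF0 = 11110000 → 4-byte char #2 = F0 9F A7 89.
Offset 7: leading byte 0xF1 = 11110001 → 4-byte char #3 = F1 84 B6 92.
Offset 11: leading byte 0xEA = 11101010 → 3-byte char #4 = EA AF 98.
Offset 14: leading byte 0xCE = 11001110 → 2-byte char #5 = CE AA.
Offset 16: leading byte 0xCC = 11001100 → 2-byte char #6 = CC 80.
Offset 18: leading byte 0xE4 = 11100100 → 3-byte char #7 = E4 95 AB.
Leading byte 0xE4 = 11100100 matches 1110xxxx → 3-byte sequence.
Byte 1: 0xE4 = 11100100, payload 0100 (4 bits).
Byte 2: 0x95 = 10010101 (10xxxxxx ✓), payload 010101.
Byte 3: 0xAB = 10101011 (10xxxxxx ✓), payload 101011.
Concatenate: 0100010101101011 = 0x456B (16 bits → U+456B).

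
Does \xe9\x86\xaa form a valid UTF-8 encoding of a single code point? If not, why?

valid

Leading byte 0xE9 = 11101001 → 3-byte form.
Continuation bytes 0x86=10000110, 0xAA=10101010 all match 10xxxxxx.
Decoded value 0x91AA is ≥ 0x800 (shortest form) and not a surrogate.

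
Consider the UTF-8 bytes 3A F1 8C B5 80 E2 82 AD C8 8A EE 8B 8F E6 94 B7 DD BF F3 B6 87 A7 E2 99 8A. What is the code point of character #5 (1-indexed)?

U+E2CF

Offset 0: leading byte 0x3A = 00111010 → 1-byte char #1 = 3A.
Offset 1: leading byte 0xF1 = 11110001 → 4-byte char #2 = F1 8C B5 80.
Offset 5: leading byte 0xE2 = 11100010 → 3-byte char #3 = E2 82 AD.
Offset 8: leading byte 0xC8 = 11001000 → 2-byte char #4 = C8 8A.
Offset 10: leading byte 0xEE = 11101110 → 3-byte char #5 = EE 8B 8F.
Leading byte 0xEE = 11101110 matches 1110xxxx → 3-byte sequence.
Byte 1: 0xEE = 11101110, payload 1110 (4 bits).
Byte 2: 0x8B = 10001011 (10xxxxxx ✓), payload 001011.
Byte 3: 0x8F = 10001111 (10xxxxxx ✓), payload 001111.
Concatenate: 1110001011001111 = 0xE2CF (16 bits → U+E2CF).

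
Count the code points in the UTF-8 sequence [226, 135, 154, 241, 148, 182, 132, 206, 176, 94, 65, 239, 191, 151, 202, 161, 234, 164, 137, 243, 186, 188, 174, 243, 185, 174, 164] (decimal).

Byte at offset 0: 0xE2 = 11100010 → 3-byte char (#1). Advance 3.
Byte at offset 3: 0xF1 = 11110001 → 4-byte char (#2). Advance 4.
Byte at offset 7: 0xCE = 11001110 → 2-byte char (#3). Advance 2.
Byte at offset 9: 0x5E = 01011110 → 1-byte char (#4). Advance 1.
Byte at offset 10: 0x41 = 01000001 → 1-byte char (#5). Advance 1.
Byte at offset 11: 0xEF = 11101111 → 3-byte char (#6). Advance 3.
Byte at offset 14: 0xCA = 11001010 → 2-byte char (#7). Advance 2.
Byte at offset 16: 0xEA = 11101010 → 3-byte char (#8). Advance 3.
Byte at offset 19: 0xF3 = 11110011 → 4-byte char (#9). Advance 4.
Byte at offset 23: 0xF3 = 11110011 → 4-byte char (#10). Advance 4.
Reached end at offset 27 after 10 code points.

10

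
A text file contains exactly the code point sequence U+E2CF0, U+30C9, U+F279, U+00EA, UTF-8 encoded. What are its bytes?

U+E2CF0: 4-byte form → F3 A2 B3 B0.
U+30C9: 3-byte form → E3 83 89.
U+F279: 3-byte form → EF 89 B9.
U+00EA: 2-byte form → C3 AA.
Concatenated (12 bytes): F3 A2 B3 B0 E3 83 89 EF 89 B9 C3 AA.

F3 A2 B3 B0 E3 83 89 EF 89 B9 C3 AA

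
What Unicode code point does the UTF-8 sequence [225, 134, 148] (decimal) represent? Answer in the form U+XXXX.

U+1194

Leading byte 0xE1 = 11100001 matches 1110xxxx → 3-byte sequence.
Byte 1: 0xE1 = 11100001, payload 0001 (4 bits).
Byte 2: 0x86 = 10000110 (10xxxxxx ✓), payload 000110.
Byte 3: 0x94 = 10010100 (10xxxxxx ✓), payload 010100.
Concatenate: 0001000110010100 = 0x1194 (16 bits → U+1194).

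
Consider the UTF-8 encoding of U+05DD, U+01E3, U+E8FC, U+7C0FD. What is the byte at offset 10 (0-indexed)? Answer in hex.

0xBD

U+05DD → 2-byte form D7 9D at offsets 0–1.
U+01E3 → 2-byte form C7 A3 at offsets 2–3.
U+E8FC → 3-byte form EE A3 BC at offsets 4–6.
U+7C0FD → 4-byte form F1 BC 83 BD at offsets 7–10.
Offset 10 falls in char 4's range; it's byte 4 of F1 BC 83 BD = 0xBD.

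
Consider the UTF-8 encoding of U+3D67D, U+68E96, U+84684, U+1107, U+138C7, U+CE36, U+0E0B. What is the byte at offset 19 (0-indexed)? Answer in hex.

0xEC

U+3D67D → 4-byte form F0 BD 99 BD at offsets 0–3.
U+68E96 → 4-byte form F1 A8 BA 96 at offsets 4–7.
U+84684 → 4-byte form F2 84 9A 84 at offsets 8–11.
U+1107 → 3-byte form E1 84 87 at offsets 12–14.
U+138C7 → 4-byte form F0 93 A3 87 at offsets 15–18.
U+CE36 → 3-byte form EC B8 B6 at offsets 19–21.
Offset 19 falls in char 6's range; it's byte 1 of EC B8 B6 = 0xEC.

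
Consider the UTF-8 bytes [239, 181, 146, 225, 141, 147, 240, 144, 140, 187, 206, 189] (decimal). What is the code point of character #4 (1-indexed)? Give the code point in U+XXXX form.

Offset 0: leading byte 0xEF = 11101111 → 3-byte char #1 = EF B5 92.
Offset 3: leading byte 0xE1 = 11100001 → 3-byte char #2 = E1 8D 93.
Offset 6: leading byte 0xF0 = 11110000 → 4-byte char #3 = F0 90 8C BB.
Offset 10: leading byte 0xCE = 11001110 → 2-byte char #4 = CE BD.
Leading byte 0xCE = 11001110 matches 110xxxxx → 2-byte sequence.
Byte 1: 0xCE = 11001110, payload 01110 (5 bits).
Byte 2: 0xBD = 10111101 (10xxxxxx ✓), payload 111101.
Concatenate: 01110111101 = 0x3BD (11 bits → U+03BD).

U+03BD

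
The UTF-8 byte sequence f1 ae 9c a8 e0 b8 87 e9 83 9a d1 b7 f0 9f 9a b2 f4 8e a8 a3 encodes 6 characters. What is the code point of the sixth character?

Offset 0: leading byte 0xF1 = 11110001 → 4-byte char #1 = F1 AE 9C A8.
Offset 4: leading byte 0xE0 = 11100000 → 3-byte char #2 = E0 B8 87.
Offset 7: leading byte 0xE9 = 11101001 → 3-byte char #3 = E9 83 9A.
Offset 10: leading byte 0xD1 = 11010001 → 2-byte char #4 = D1 B7.
Offset 12: leading byte 0xF0 = 11110000 → 4-byte char #5 = F0 9F 9A B2.
Offset 16: leading byte 0xF4 = 11110100 → 4-byte char #6 = F4 8E A8 A3.
Leading byte 0xF4 = 11110100 matches 11110xxx → 4-byte sequence.
Byte 1: 0xF4 = 11110100, payload 100 (3 bits).
Byte 2: 0x8E = 10001110 (10xxxxxx ✓), payload 001110.
Byte 3: 0xA8 = 10101000 (10xxxxxx ✓), payload 101000.
Byte 4: 0xA3 = 10100011 (10xxxxxx ✓), payload 100011.
Concatenate: 100001110101000100011 = 0x10EA23 (21 bits → U+10EA23).

U+10EA23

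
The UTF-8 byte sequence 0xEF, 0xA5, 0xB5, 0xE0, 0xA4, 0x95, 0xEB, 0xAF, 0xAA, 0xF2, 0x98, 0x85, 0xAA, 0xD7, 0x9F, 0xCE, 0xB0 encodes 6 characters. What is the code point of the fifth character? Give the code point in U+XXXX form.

Offset 0: leading byte 0xEF = 11101111 → 3-byte char #1 = EF A5 B5.
Offset 3: leading byte 0xE0 = 11100000 → 3-byte char #2 = E0 A4 95.
Offset 6: leading byte 0xEB = 11101011 → 3-byte char #3 = EB AF AA.
Offset 9: leading byte 0xF2 = 11110010 → 4-byte char #4 = F2 98 85 AA.
Offset 13: leading byte 0xD7 = 11010111 → 2-byte char #5 = D7 9F.
Leading byte 0xD7 = 11010111 matches 110xxxxx → 2-byte sequence.
Byte 1: 0xD7 = 11010111, payload 10111 (5 bits).
Byte 2: 0x9F = 10011111 (10xxxxxx ✓), payload 011111.
Concatenate: 10111011111 = 0x5DF (11 bits → U+05DF).

U+05DF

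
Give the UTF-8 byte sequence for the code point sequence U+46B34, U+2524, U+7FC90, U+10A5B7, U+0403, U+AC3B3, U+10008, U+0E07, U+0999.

F1 86 AC B4 E2 94 A4 F1 BF B2 90 F4 8A 96 B7 D0 83 F2 AC 8E B3 F0 90 80 88 E0 B8 87 E0 A6 99

U+46B34: 4-byte form → F1 86 AC B4.
U+2524: 3-byte form → E2 94 A4.
U+7FC90: 4-byte form → F1 BF B2 90.
U+10A5B7: 4-byte form → F4 8A 96 B7.
U+0403: 2-byte form → D0 83.
U+AC3B3: 4-byte form → F2 AC 8E B3.
U+10008: 4-byte form → F0 90 80 88.
U+0E07: 3-byte form → E0 B8 87.
U+0999: 3-byte form → E0 A6 99.
Concatenated (31 bytes): F1 86 AC B4 E2 94 A4 F1 BF B2 90 F4 8A 96 B7 D0 83 F2 AC 8E B3 F0 90 80 88 E0 B8 87 E0 A6 99.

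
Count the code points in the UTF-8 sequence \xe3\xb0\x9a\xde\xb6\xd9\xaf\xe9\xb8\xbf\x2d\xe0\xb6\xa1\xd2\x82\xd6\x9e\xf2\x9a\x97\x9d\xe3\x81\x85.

Byte at offset 0: 0xE3 = 11100011 → 3-byte char (#1). Advance 3.
Byte at offset 3: 0xDE = 11011110 → 2-byte char (#2). Advance 2.
Byte at offset 5: 0xD9 = 11011001 → 2-byte char (#3). Advance 2.
Byte at offset 7: 0xE9 = 11101001 → 3-byte char (#4). Advance 3.
Byte at offset 10: 0x2D = 00101101 → 1-byte char (#5). Advance 1.
Byte at offset 11: 0xE0 = 11100000 → 3-byte char (#6). Advance 3.
Byte at offset 14: 0xD2 = 11010010 → 2-byte char (#7). Advance 2.
Byte at offset 16: 0xD6 = 11010110 → 2-byte char (#8). Advance 2.
Byte at offset 18: 0xF2 = 11110010 → 4-byte char (#9). Advance 4.
Byte at offset 22: 0xE3 = 11100011 → 3-byte char (#10). Advance 3.
Reached end at offset 25 after 10 code points.

10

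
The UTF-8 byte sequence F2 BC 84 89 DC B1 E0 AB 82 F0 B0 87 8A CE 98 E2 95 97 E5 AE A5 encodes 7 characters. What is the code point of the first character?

U+BC109

Offset 0: leading byte 0xF2 = 11110010 → 4-byte char #1 = F2 BC 84 89.
Leading byte 0xF2 = 11110010 matches 11110xxx → 4-byte sequence.
Byte 1: 0xF2 = 11110010, payload 010 (3 bits).
Byte 2: 0xBC = 10111100 (10xxxxxx ✓), payload 111100.
Byte 3: 0x84 = 10000100 (10xxxxxx ✓), payload 000100.
Byte 4: 0x89 = 10001001 (10xxxxxx ✓), payload 001001.
Concatenate: 010111100000100001001 = 0xBC109 (21 bits → U+BC109).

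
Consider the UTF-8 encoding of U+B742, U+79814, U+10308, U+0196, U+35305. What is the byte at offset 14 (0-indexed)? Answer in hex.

0xB5

U+B742 → 3-byte form EB 9D 82 at offsets 0–2.
U+79814 → 4-byte form F1 B9 A0 94 at offsets 3–6.
U+10308 → 4-byte form F0 90 8C 88 at offsets 7–10.
U+0196 → 2-byte form C6 96 at offsets 11–12.
U+35305 → 4-byte form F0 B5 8C 85 at offsets 13–16.
Offset 14 falls in char 5's range; it's byte 2 of F0 B5 8C 85 = 0xB5.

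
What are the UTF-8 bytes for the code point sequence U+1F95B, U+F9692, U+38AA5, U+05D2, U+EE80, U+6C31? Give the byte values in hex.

U+1F95B: 4-byte form → F0 9F A5 9B.
U+F9692: 4-byte form → F3 B9 9A 92.
U+38AA5: 4-byte form → F0 B8 AA A5.
U+05D2: 2-byte form → D7 92.
U+EE80: 3-byte form → EE BA 80.
U+6C31: 3-byte form → E6 B0 B1.
Concatenated (20 bytes): F0 9F A5 9B F3 B9 9A 92 F0 B8 AA A5 D7 92 EE BA 80 E6 B0 B1.

F0 9F A5 9B F3 B9 9A 92 F0 B8 AA A5 D7 92 EE BA 80 E6 B0 B1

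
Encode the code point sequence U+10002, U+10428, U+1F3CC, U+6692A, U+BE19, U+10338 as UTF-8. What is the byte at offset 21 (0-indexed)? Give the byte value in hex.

U+10002 → 4-byte form F0 90 80 82 at offsets 0–3.
U+10428 → 4-byte form F0 90 90 A8 at offsets 4–7.
U+1F3CC → 4-byte form F0 9F 8F 8C at offsets 8–11.
U+6692A → 4-byte form F1 A6 A4 AA at offsets 12–15.
U+BE19 → 3-byte form EB B8 99 at offsets 16–18.
U+10338 → 4-byte form F0 90 8C B8 at offsets 19–22.
Offset 21 falls in char 6's range; it's byte 3 of F0 90 8C B8 = 0x8C.

0x8C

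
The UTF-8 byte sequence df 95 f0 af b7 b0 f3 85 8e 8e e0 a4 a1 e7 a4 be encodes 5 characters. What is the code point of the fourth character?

U+0921

Offset 0: leading byte 0xDF = 11011111 → 2-byte char #1 = DF 95.
Offset 2: leading byte 0xF0 = 11110000 → 4-byte char #2 = F0 AF B7 B0.
Offset 6: leading byte 0xF3 = 11110011 → 4-byte char #3 = F3 85 8E 8E.
Offset 10: leading byte 0xE0 = 11100000 → 3-byte char #4 = E0 A4 A1.
Leading byte 0xE0 = 11100000 matches 1110xxxx → 3-byte sequence.
Byte 1: 0xE0 = 11100000, payload 0000 (4 bits).
Byte 2: 0xA4 = 10100100 (10xxxxxx ✓), payload 100100.
Byte 3: 0xA1 = 10100001 (10xxxxxx ✓), payload 100001.
Concatenate: 0000100100100001 = 0x921 (16 bits → U+0921).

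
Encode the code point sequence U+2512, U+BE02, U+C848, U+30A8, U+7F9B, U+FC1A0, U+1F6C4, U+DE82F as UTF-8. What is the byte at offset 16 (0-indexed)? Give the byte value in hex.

U+2512 → 3-byte form E2 94 92 at offsets 0–2.
U+BE02 → 3-byte form EB B8 82 at offsets 3–5.
U+C848 → 3-byte form EC A1 88 at offsets 6–8.
U+30A8 → 3-byte form E3 82 A8 at offsets 9–11.
U+7F9B → 3-byte form E7 BE 9B at offsets 12–14.
U+FC1A0 → 4-byte form F3 BC 86 A0 at offsets 15–18.
Offset 16 falls in char 6's range; it's byte 2 of F3 BC 86 A0 = 0xBC.

0xBC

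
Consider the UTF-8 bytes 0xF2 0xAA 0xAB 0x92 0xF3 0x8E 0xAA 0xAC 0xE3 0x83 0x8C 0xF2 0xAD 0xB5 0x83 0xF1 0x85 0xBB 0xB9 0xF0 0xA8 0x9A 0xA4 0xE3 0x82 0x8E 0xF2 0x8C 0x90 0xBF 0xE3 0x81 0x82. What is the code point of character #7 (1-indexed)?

U+308E

Offset 0: leading byte 0xF2 = 11110010 → 4-byte char #1 = F2 AA AB 92.
Offset 4: leading byte 0xF3 = 11110011 → 4-byte char #2 = F3 8E AA AC.
Offset 8: leading byte 0xE3 = 11100011 → 3-byte char #3 = E3 83 8C.
Offset 11: leading byte 0xF2 = 11110010 → 4-byte char #4 = F2 AD B5 83.
Offset 15: leading byte 0xF1 = 11110001 → 4-byte char #5 = F1 85 BB B9.
Offset 19: leading byte 0xF0 = 11110000 → 4-byte char #6 = F0 A8 9A A4.
Offset 23: leading byte 0xE3 = 11100011 → 3-byte char #7 = E3 82 8E.
Leading byte 0xE3 = 11100011 matches 1110xxxx → 3-byte sequence.
Byte 1: 0xE3 = 11100011, payload 0011 (4 bits).
Byte 2: 0x82 = 10000010 (10xxxxxx ✓), payload 000010.
Byte 3: 0x8E = 10001110 (10xxxxxx ✓), payload 001110.
Concatenate: 0011000010001110 = 0x308E (16 bits → U+308E).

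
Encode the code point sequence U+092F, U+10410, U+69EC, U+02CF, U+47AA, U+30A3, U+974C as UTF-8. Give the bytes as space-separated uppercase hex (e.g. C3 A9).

E0 A4 AF F0 90 90 90 E6 A7 AC CB 8F E4 9E AA E3 82 A3 E9 9D 8C

U+092F: 3-byte form → E0 A4 AF.
U+10410: 4-byte form → F0 90 90 90.
U+69EC: 3-byte form → E6 A7 AC.
U+02CF: 2-byte form → CB 8F.
U+47AA: 3-byte form → E4 9E AA.
U+30A3: 3-byte form → E3 82 A3.
U+974C: 3-byte form → E9 9D 8C.
Concatenated (21 bytes): E0 A4 AF F0 90 90 90 E6 A7 AC CB 8F E4 9E AA E3 82 A3 E9 9D 8C.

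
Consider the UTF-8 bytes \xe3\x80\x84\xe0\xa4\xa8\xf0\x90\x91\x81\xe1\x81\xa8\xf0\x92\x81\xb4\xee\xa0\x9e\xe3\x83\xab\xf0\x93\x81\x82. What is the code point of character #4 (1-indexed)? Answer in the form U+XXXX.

Offset 0: leading byte 0xE3 = 11100011 → 3-byte char #1 = E3 80 84.
Offset 3: leading byte 0xE0 = 11100000 → 3-byte char #2 = E0 A4 A8.
Offset 6: leading byte 0xF0 = 11110000 → 4-byte char #3 = F0 90 91 81.
Offset 10: leading byte 0xE1 = 11100001 → 3-byte char #4 = E1 81 A8.
Leading byte 0xE1 = 11100001 matches 1110xxxx → 3-byte sequence.
Byte 1: 0xE1 = 11100001, payload 0001 (4 bits).
Byte 2: 0x81 = 10000001 (10xxxxxx ✓), payload 000001.
Byte 3: 0xA8 = 10101000 (10xxxxxx ✓), payload 101000.
Concatenate: 0001000001101000 = 0x1068 (16 bits → U+1068).

U+1068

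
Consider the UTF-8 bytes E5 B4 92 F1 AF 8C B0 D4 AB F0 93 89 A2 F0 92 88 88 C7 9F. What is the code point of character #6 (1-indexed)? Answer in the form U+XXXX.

Offset 0: leading byte 0xE5 = 11100101 → 3-byte char #1 = E5 B4 92.
Offset 3: leading byte 0xF1 = 11110001 → 4-byte char #2 = F1 AF 8C B0.
Offset 7: leading byte 0xD4 = 11010100 → 2-byte char #3 = D4 AB.
Offset 9: leading byte 0xF0 = 11110000 → 4-byte char #4 = F0 93 89 A2.
Offset 13: leading byte 0xF0 = 11110000 → 4-byte char #5 = F0 92 88 88.
Offset 17: leading byte 0xC7 = 11000111 → 2-byte char #6 = C7 9F.
Leading byte 0xC7 = 11000111 matches 110xxxxx → 2-byte sequence.
Byte 1: 0xC7 = 11000111, payload 00111 (5 bits).
Byte 2: 0x9F = 10011111 (10xxxxxx ✓), payload 011111.
Concatenate: 00111011111 = 0x1DF (11 bits → U+01DF).

U+01DF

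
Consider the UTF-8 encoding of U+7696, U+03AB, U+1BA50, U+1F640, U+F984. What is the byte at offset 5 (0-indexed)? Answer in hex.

0xF0

U+7696 → 3-byte form E7 9A 96 at offsets 0–2.
U+03AB → 2-byte form CE AB at offsets 3–4.
U+1BA50 → 4-byte form F0 9B A9 90 at offsets 5–8.
Offset 5 falls in char 3's range; it's byte 1 of F0 9B A9 90 = 0xF0.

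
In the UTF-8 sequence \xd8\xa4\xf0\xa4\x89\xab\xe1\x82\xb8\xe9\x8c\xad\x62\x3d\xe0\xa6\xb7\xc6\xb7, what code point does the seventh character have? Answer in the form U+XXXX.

Offset 0: leading byte 0xD8 = 11011000 → 2-byte char #1 = D8 A4.
Offset 2: leading byte 0xF0 = 11110000 → 4-byte char #2 = F0 A4 89 AB.
Offset 6: leading byte 0xE1 = 11100001 → 3-byte char #3 = E1 82 B8.
Offset 9: leading byte 0xE9 = 11101001 → 3-byte char #4 = E9 8C AD.
Offset 12: leading byte 0x62 = 01100010 → 1-byte char #5 = 62.
Offset 13: leading byte 0x3D = 00111101 → 1-byte char #6 = 3D.
Offset 14: leading byte 0xE0 = 11100000 → 3-byte char #7 = E0 A6 B7.
Leading byte 0xE0 = 11100000 matches 1110xxxx → 3-byte sequence.
Byte 1: 0xE0 = 11100000, payload 0000 (4 bits).
Byte 2: 0xA6 = 10100110 (10xxxxxx ✓), payload 100110.
Byte 3: 0xB7 = 10110111 (10xxxxxx ✓), payload 110111.
Concatenate: 0000100110110111 = 0x9B7 (16 bits → U+09B7).

U+09B7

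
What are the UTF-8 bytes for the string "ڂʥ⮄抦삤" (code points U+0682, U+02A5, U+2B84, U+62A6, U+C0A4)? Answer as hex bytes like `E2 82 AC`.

DA 82 CA A5 E2 AE 84 E6 8A A6 EC 82 A4

U+0682: 2-byte form → DA 82.
U+02A5: 2-byte form → CA A5.
U+2B84: 3-byte form → E2 AE 84.
U+62A6: 3-byte form → E6 8A A6.
U+C0A4: 3-byte form → EC 82 A4.
Concatenated (13 bytes): DA 82 CA A5 E2 AE 84 E6 8A A6 EC 82 A4.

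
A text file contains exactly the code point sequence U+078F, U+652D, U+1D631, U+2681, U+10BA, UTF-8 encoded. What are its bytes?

U+078F: 2-byte form → DE 8F.
U+652D: 3-byte form → E6 94 AD.
U+1D631: 4-byte form → F0 9D 98 B1.
U+2681: 3-byte form → E2 9A 81.
U+10BA: 3-byte form → E1 82 BA.
Concatenated (15 bytes): DE 8F E6 94 AD F0 9D 98 B1 E2 9A 81 E1 82 BA.

DE 8F E6 94 AD F0 9D 98 B1 E2 9A 81 E1 82 BA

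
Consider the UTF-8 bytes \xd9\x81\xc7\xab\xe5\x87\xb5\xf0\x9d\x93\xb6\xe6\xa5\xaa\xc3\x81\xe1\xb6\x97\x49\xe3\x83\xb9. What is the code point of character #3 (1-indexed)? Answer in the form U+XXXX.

Offset 0: leading byte 0xD9 = 11011001 → 2-byte char #1 = D9 81.
Offset 2: leading byte 0xC7 = 11000111 → 2-byte char #2 = C7 AB.
Offset 4: leading byte 0xE5 = 11100101 → 3-byte char #3 = E5 87 B5.
Leading byte 0xE5 = 11100101 matches 1110xxxx → 3-byte sequence.
Byte 1: 0xE5 = 11100101, payload 0101 (4 bits).
Byte 2: 0x87 = 10000111 (10xxxxxx ✓), payload 000111.
Byte 3: 0xB5 = 10110101 (10xxxxxx ✓), payload 110101.
Concatenate: 0101000111110101 = 0x51F5 (16 bits → U+51F5).

U+51F5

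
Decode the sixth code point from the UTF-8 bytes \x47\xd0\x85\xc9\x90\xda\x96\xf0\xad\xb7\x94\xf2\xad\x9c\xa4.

Offset 0: leading byte 0x47 = 01000111 → 1-byte char #1 = 47.
Offset 1: leading byte 0xD0 = 11010000 → 2-byte char #2 = D0 85.
Offset 3: leading byte 0xC9 = 11001001 → 2-byte char #3 = C9 90.
Offset 5: leading byte 0xDA = 11011010 → 2-byte char #4 = DA 96.
Offset 7: leading byte 0xF0 = 11110000 → 4-byte char #5 = F0 AD B7 94.
Offset 11: leading byte 0xF2 = 11110010 → 4-byte char #6 = F2 AD 9C A4.
Leading byte 0xF2 = 11110010 matches 11110xxx → 4-byte sequence.
Byte 1: 0xF2 = 11110010, payload 010 (3 bits).
Byte 2: 0xAD = 10101101 (10xxxxxx ✓), payload 101101.
Byte 3: 0x9C = 10011100 (10xxxxxx ✓), payload 011100.
Byte 4: 0xA4 = 10100100 (10xxxxxx ✓), payload 100100.
Concatenate: 010101101011100100100 = 0xAD724 (21 bits → U+AD724).

U+AD724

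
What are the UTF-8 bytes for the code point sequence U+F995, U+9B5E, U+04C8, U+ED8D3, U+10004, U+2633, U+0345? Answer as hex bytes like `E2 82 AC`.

EF A6 95 E9 AD 9E D3 88 F3 AD A3 93 F0 90 80 84 E2 98 B3 CD 85

U+F995: 3-byte form → EF A6 95.
U+9B5E: 3-byte form → E9 AD 9E.
U+04C8: 2-byte form → D3 88.
U+ED8D3: 4-byte form → F3 AD A3 93.
U+10004: 4-byte form → F0 90 80 84.
U+2633: 3-byte form → E2 98 B3.
U+0345: 2-byte form → CD 85.
Concatenated (21 bytes): EF A6 95 E9 AD 9E D3 88 F3 AD A3 93 F0 90 80 84 E2 98 B3 CD 85.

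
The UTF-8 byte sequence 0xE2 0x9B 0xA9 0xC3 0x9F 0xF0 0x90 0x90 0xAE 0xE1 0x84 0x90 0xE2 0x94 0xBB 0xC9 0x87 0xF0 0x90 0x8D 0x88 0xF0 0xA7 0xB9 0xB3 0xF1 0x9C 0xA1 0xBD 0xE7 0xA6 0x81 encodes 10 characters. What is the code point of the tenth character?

U+7981

Offset 0: leading byte 0xE2 = 11100010 → 3-byte char #1 = E2 9B A9.
Offset 3: leading byte 0xC3 = 11000011 → 2-byte char #2 = C3 9F.
Offset 5: leading byte 0xF0 = 11110000 → 4-byte char #3 = F0 90 90 AE.
Offset 9: leading byte 0xE1 = 11100001 → 3-byte char #4 = E1 84 90.
Offset 12: leading byte 0xE2 = 11100010 → 3-byte char #5 = E2 94 BB.
Offset 15: leading byte 0xC9 = 11001001 → 2-byte char #6 = C9 87.
Offset 17: leading byte 0xF0 = 11110000 → 4-byte char #7 = F0 90 8D 88.
Offset 21: leading byte 0xF0 = 11110000 → 4-byte char #8 = F0 A7 B9 B3.
Offset 25: leading byte 0xF1 = 11110001 → 4-byte char #9 = F1 9C A1 BD.
Offset 29: leading byte 0xE7 = 11100111 → 3-byte char #10 = E7 A6 81.
Leading byte 0xE7 = 11100111 matches 1110xxxx → 3-byte sequence.
Byte 1: 0xE7 = 11100111, payload 0111 (4 bits).
Byte 2: 0xA6 = 10100110 (10xxxxxx ✓), payload 100110.
Byte 3: 0x81 = 10000001 (10xxxxxx ✓), payload 000001.
Concatenate: 0111100110000001 = 0x7981 (16 bits → U+7981).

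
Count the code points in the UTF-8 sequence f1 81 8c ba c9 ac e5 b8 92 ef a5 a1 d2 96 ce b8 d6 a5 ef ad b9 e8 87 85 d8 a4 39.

11

Byte at offset 0: 0xF1 = 11110001 → 4-byte char (#1). Advance 4.
Byte at offset 4: 0xC9 = 11001001 → 2-byte char (#2). Advance 2.
Byte at offset 6: 0xE5 = 11100101 → 3-byte char (#3). Advance 3.
Byte at offset 9: 0xEF = 11101111 → 3-byte char (#4). Advance 3.
Byte at offset 12: 0xD2 = 11010010 → 2-byte char (#5). Advance 2.
Byte at offset 14: 0xCE = 11001110 → 2-byte char (#6). Advance 2.
Byte at offset 16: 0xD6 = 11010110 → 2-byte char (#7). Advance 2.
Byte at offset 18: 0xEF = 11101111 → 3-byte char (#8). Advance 3.
Byte at offset 21: 0xE8 = 11101000 → 3-byte char (#9). Advance 3.
Byte at offset 24: 0xD8 = 11011000 → 2-byte char (#10). Advance 2.
Byte at offset 26: 0x39 = 00111001 → 1-byte char (#11). Advance 1.
Reached end at offset 27 after 11 code points.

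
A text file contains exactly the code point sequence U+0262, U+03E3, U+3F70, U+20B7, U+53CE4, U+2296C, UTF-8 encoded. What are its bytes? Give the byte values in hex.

C9 A2 CF A3 E3 BD B0 E2 82 B7 F1 93 B3 A4 F0 A2 A5 AC

U+0262: 2-byte form → C9 A2.
U+03E3: 2-byte form → CF A3.
U+3F70: 3-byte form → E3 BD B0.
U+20B7: 3-byte form → E2 82 B7.
U+53CE4: 4-byte form → F1 93 B3 A4.
U+2296C: 4-byte form → F0 A2 A5 AC.
Concatenated (18 bytes): C9 A2 CF A3 E3 BD B0 E2 82 B7 F1 93 B3 A4 F0 A2 A5 AC.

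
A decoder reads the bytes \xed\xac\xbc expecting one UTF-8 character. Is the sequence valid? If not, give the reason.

invalid (encodes a surrogate (U+D800–U+DFFF))

Structurally a 3-byte sequence; payload = 0xDB3C.
But 0xDB3C is in U+D800–U+DFFF, the surrogate range. Surrogates are not Unicode scalar values and are forbidden in UTF-8.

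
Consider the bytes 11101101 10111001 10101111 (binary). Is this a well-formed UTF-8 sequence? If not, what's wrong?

invalid (encodes a surrogate (U+D800–U+DFFF))

Structurally a 3-byte sequence; payload = 0xDE6F.
But 0xDE6F is in U+D800–U+DFFF, the surrogate range. Surrogates are not Unicode scalar values and are forbidden in UTF-8.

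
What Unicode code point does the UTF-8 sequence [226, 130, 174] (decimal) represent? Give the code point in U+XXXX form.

U+20AE

Leading byte 0xE2 = 11100010 matches 1110xxxx → 3-byte sequence.
Byte 1: 0xE2 = 11100010, payload 0010 (4 bits).
Byte 2: 0x82 = 10000010 (10xxxxxx ✓), payload 000010.
Byte 3: 0xAE = 10101110 (10xxxxxx ✓), payload 101110.
Concatenate: 0010000010101110 = 0x20AE (16 bits → U+20AE).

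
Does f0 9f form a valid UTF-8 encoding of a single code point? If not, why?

invalid (sequence truncated)

Leading byte 0xF0 = 11110000 → 4-byte form, but only 2 bytes are present.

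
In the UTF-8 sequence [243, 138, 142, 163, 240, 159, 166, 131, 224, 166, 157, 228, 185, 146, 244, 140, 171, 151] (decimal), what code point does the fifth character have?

U+10CAD7

Offset 0: leading byte 0xF3 = 11110011 → 4-byte char #1 = F3 8A 8E A3.
Offset 4: leading byte 0xF0 = 11110000 → 4-byte char #2 = F0 9F A6 83.
Offset 8: leading byte 0xE0 = 11100000 → 3-byte char #3 = E0 A6 9D.
Offset 11: leading byte 0xE4 = 11100100 → 3-byte char #4 = E4 B9 92.
Offset 14: leading byte 0xF4 = 11110100 → 4-byte char #5 = F4 8C AB 97.
Leading byte 0xF4 = 11110100 matches 11110xxx → 4-byte sequence.
Byte 1: 0xF4 = 11110100, payload 100 (3 bits).
Byte 2: 0x8C = 10001100 (10xxxxxx ✓), payload 001100.
Byte 3: 0xAB = 10101011 (10xxxxxx ✓), payload 101011.
Byte 4: 0x97 = 10010111 (10xxxxxx ✓), payload 010111.
Concatenate: 100001100101011010111 = 0x10CAD7 (21 bits → U+10CAD7).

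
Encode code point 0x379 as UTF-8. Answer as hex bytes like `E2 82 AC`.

CD B9

U+0379 = 0x379 = 889 decimal. In range U+0080–U+07FF → 2-byte form: 110xxxxx 10xxxxxx.
Binary (11 bits): 01101111001.
Split 5+6: 01101 | 111001.
Byte 1: 11001101 = 0xCD.
Byte 2: 10111001 = 0xB9.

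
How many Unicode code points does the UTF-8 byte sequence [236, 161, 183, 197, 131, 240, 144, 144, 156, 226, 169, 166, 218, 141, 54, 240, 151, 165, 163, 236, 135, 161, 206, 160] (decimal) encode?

Byte at offset 0: 0xEC = 11101100 → 3-byte char (#1). Advance 3.
Byte at offset 3: 0xC5 = 11000101 → 2-byte char (#2). Advance 2.
Byte at offset 5: 0xF0 = 11110000 → 4-byte char (#3). Advance 4.
Byte at offset 9: 0xE2 = 11100010 → 3-byte char (#4). Advance 3.
Byte at offset 12: 0xDA = 11011010 → 2-byte char (#5). Advance 2.
Byte at offset 14: 0x36 = 00110110 → 1-byte char (#6). Advance 1.
Byte at offset 15: 0xF0 = 11110000 → 4-byte char (#7). Advance 4.
Byte at offset 19: 0xEC = 11101100 → 3-byte char (#8). Advance 3.
Byte at offset 22: 0xCE = 11001110 → 2-byte char (#9). Advance 2.
Reached end at offset 24 after 9 code points.

9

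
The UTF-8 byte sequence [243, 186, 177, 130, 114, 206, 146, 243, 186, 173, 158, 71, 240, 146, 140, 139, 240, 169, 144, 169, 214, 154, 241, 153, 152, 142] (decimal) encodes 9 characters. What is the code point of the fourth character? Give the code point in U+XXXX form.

Offset 0: leading byte 0xF3 = 11110011 → 4-byte char #1 = F3 BA B1 82.
Offset 4: leading byte 0x72 = 01110010 → 1-byte char #2 = 72.
Offset 5: leading byte 0xCE = 11001110 → 2-byte char #3 = CE 92.
Offset 7: leading byte 0xF3 = 11110011 → 4-byte char #4 = F3 BA AD 9E.
Leading byte 0xF3 = 11110011 matches 11110xxx → 4-byte sequence.
Byte 1: 0xF3 = 11110011, payload 011 (3 bits).
Byte 2: 0xBA = 10111010 (10xxxxxx ✓), payload 111010.
Byte 3: 0xAD = 10101101 (10xxxxxx ✓), payload 101101.
Byte 4: 0x9E = 10011110 (10xxxxxx ✓), payload 011110.
Concatenate: 011111010101101011110 = 0xFAB5E (21 bits → U+FAB5E).

U+FAB5E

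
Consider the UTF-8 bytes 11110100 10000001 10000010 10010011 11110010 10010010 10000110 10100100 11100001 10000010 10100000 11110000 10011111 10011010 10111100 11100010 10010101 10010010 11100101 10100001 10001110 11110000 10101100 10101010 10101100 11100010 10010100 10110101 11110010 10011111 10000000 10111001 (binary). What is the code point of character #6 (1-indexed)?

U+584E

Offset 0: leading byte 0xF4 = 11110100 → 4-byte char #1 = F4 81 82 93.
Offset 4: leading byte 0xF2 = 11110010 → 4-byte char #2 = F2 92 86 A4.
Offset 8: leading byte 0xE1 = 11100001 → 3-byte char #3 = E1 82 A0.
Offset 11: leading byte 0xF0 = 11110000 → 4-byte char #4 = F0 9F 9A BC.
Offset 15: leading byte 0xE2 = 11100010 → 3-byte char #5 = E2 95 92.
Offset 18: leading byte 0xE5 = 11100101 → 3-byte char #6 = E5 A1 8E.
Leading byte 0xE5 = 11100101 matches 1110xxxx → 3-byte sequence.
Byte 1: 0xE5 = 11100101, payload 0101 (4 bits).
Byte 2: 0xA1 = 10100001 (10xxxxxx ✓), payload 100001.
Byte 3: 0x8E = 10001110 (10xxxxxx ✓), payload 001110.
Concatenate: 0101100001001110 = 0x584E (16 bits → U+584E).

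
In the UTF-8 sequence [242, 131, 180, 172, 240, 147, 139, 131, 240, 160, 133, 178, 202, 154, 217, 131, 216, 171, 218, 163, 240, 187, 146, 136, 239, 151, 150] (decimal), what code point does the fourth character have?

U+029A

Offset 0: leading byte 0xF2 = 11110010 → 4-byte char #1 = F2 83 B4 AC.
Offset 4: leading byte 0xF0 = 11110000 → 4-byte char #2 = F0 93 8B 83.
Offset 8: leading byte 0xF0 = 11110000 → 4-byte char #3 = F0 A0 85 B2.
Offset 12: leading byte 0xCA = 11001010 → 2-byte char #4 = CA 9A.
Leading byte 0xCA = 11001010 matches 110xxxxx → 2-byte sequence.
Byte 1: 0xCA = 11001010, payload 01010 (5 bits).
Byte 2: 0x9A = 10011010 (10xxxxxx ✓), payload 011010.
Concatenate: 01010011010 = 0x29A (11 bits → U+029A).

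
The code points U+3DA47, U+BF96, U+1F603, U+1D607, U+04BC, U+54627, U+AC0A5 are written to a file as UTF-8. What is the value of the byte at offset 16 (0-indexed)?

0xBC

U+3DA47 → 4-byte form F0 BD A9 87 at offsets 0–3.
U+BF96 → 3-byte form EB BE 96 at offsets 4–6.
U+1F603 → 4-byte form F0 9F 98 83 at offsets 7–10.
U+1D607 → 4-byte form F0 9D 98 87 at offsets 11–14.
U+04BC → 2-byte form D2 BC at offsets 15–16.
Offset 16 falls in char 5's range; it's byte 2 of D2 BC = 0xBC.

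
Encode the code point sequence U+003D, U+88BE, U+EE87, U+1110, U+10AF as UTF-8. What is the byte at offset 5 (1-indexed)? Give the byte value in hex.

1-indexed offset 5 is 0-indexed offset 4.
U+003D → 1-byte form 3D at offsets 0–0.
U+88BE → 3-byte form E8 A2 BE at offsets 1–3.
U+EE87 → 3-byte form EE BA 87 at offsets 4–6.
Offset 4 falls in char 3's range; it's byte 1 of EE BA 87 = 0xEE.

0xEE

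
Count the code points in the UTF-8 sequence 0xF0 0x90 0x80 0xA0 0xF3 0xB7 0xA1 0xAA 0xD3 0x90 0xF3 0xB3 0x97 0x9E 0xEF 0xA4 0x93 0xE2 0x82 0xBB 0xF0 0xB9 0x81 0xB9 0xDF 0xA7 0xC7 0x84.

Byte at offset 0: 0xF0 = 11110000 → 4-byte char (#1). Advance 4.
Byte at offset 4: 0xF3 = 11110011 → 4-byte char (#2). Advance 4.
Byte at offset 8: 0xD3 = 11010011 → 2-byte char (#3). Advance 2.
Byte at offset 10: 0xF3 = 11110011 → 4-byte char (#4). Advance 4.
Byte at offset 14: 0xEF = 11101111 → 3-byte char (#5). Advance 3.
Byte at offset 17: 0xE2 = 11100010 → 3-byte char (#6). Advance 3.
Byte at offset 20: 0xF0 = 11110000 → 4-byte char (#7). Advance 4.
Byte at offset 24: 0xDF = 11011111 → 2-byte char (#8). Advance 2.
Byte at offset 26: 0xC7 = 11000111 → 2-byte char (#9). Advance 2.
Reached end at offset 28 after 9 code points.

9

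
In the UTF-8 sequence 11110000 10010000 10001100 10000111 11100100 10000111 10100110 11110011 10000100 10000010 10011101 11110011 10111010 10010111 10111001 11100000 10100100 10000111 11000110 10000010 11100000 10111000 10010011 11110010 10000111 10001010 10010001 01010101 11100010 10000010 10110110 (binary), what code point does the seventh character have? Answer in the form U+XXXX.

U+0E13

Offset 0: leading byte 0xF0 = 11110000 → 4-byte char #1 = F0 90 8C 87.
Offset 4: leading byte 0xE4 = 11100100 → 3-byte char #2 = E4 87 A6.
Offset 7: leading byte 0xF3 = 11110011 → 4-byte char #3 = F3 84 82 9D.
Offset 11: leading byte 0xF3 = 11110011 → 4-byte char #4 = F3 BA 97 B9.
Offset 15: leading byte 0xE0 = 11100000 → 3-byte char #5 = E0 A4 87.
Offset 18: leading byte 0xC6 = 11000110 → 2-byte char #6 = C6 82.
Offset 20: leading byte 0xE0 = 11100000 → 3-byte char #7 = E0 B8 93.
Leading byte 0xE0 = 11100000 matches 1110xxxx → 3-byte sequence.
Byte 1: 0xE0 = 11100000, payload 0000 (4 bits).
Byte 2: 0xB8 = 10111000 (10xxxxxx ✓), payload 111000.
Byte 3: 0x93 = 10010011 (10xxxxxx ✓), payload 010011.
Concatenate: 0000111000010011 = 0xE13 (16 bits → U+0E13).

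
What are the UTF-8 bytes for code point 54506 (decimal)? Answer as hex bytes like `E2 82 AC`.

ED 93 AA

U+D4EA = 0xD4EA = 54506 decimal. In range U+0800–U+FFFF → 3-byte form: 1110xxxx 10xxxxxx 10xxxxxx.
Binary (16 bits): 1101010011101010.
Split 4+6+6: 1101 | 010011 | 101010.
Byte 1: 11101101 = 0xED.
Byte 2: 10010011 = 0x93.
Byte 3: 10101010 = 0xAA.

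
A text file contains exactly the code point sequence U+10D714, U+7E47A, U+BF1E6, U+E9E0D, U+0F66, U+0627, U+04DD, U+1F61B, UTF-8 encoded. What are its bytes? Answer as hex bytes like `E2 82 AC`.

U+10D714: 4-byte form → F4 8D 9C 94.
U+7E47A: 4-byte form → F1 BE 91 BA.
U+BF1E6: 4-byte form → F2 BF 87 A6.
U+E9E0D: 4-byte form → F3 A9 B8 8D.
U+0F66: 3-byte form → E0 BD A6.
U+0627: 2-byte form → D8 A7.
U+04DD: 2-byte form → D3 9D.
U+1F61B: 4-byte form → F0 9F 98 9B.
Concatenated (27 bytes): F4 8D 9C 94 F1 BE 91 BA F2 BF 87 A6 F3 A9 B8 8D E0 BD A6 D8 A7 D3 9D F0 9F 98 9B.

F4 8D 9C 94 F1 BE 91 BA F2 BF 87 A6 F3 A9 B8 8D E0 BD A6 D8 A7 D3 9D F0 9F 98 9B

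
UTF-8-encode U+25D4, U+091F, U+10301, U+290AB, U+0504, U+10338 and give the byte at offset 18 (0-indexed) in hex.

0x8C

U+25D4 → 3-byte form E2 97 94 at offsets 0–2.
U+091F → 3-byte form E0 A4 9F at offsets 3–5.
U+10301 → 4-byte form F0 90 8C 81 at offsets 6–9.
U+290AB → 4-byte form F0 A9 82 AB at offsets 10–13.
U+0504 → 2-byte form D4 84 at offsets 14–15.
U+10338 → 4-byte form F0 90 8C B8 at offsets 16–19.
Offset 18 falls in char 6's range; it's byte 3 of F0 90 8C B8 = 0x8C.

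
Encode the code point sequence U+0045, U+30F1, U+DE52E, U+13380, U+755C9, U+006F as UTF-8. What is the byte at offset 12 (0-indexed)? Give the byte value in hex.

0xF1

U+0045 → 1-byte form 45 at offsets 0–0.
U+30F1 → 3-byte form E3 83 B1 at offsets 1–3.
U+DE52E → 4-byte form F3 9E 94 AE at offsets 4–7.
U+13380 → 4-byte form F0 93 8E 80 at offsets 8–11.
U+755C9 → 4-byte form F1 B5 97 89 at offsets 12–15.
Offset 12 falls in char 5's range; it's byte 1 of F1 B5 97 89 = 0xF1.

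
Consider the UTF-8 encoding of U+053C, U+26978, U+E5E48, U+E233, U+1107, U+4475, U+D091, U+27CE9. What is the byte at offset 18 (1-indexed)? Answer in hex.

0x91

1-indexed offset 18 is 0-indexed offset 17.
U+053C → 2-byte form D4 BC at offsets 0–1.
U+26978 → 4-byte form F0 A6 A5 B8 at offsets 2–5.
U+E5E48 → 4-byte form F3 A5 B9 88 at offsets 6–9.
U+E233 → 3-byte form EE 88 B3 at offsets 10–12.
U+1107 → 3-byte form E1 84 87 at offsets 13–15.
U+4475 → 3-byte form E4 91 B5 at offsets 16–18.
Offset 17 falls in char 6's range; it's byte 2 of E4 91 B5 = 0x91.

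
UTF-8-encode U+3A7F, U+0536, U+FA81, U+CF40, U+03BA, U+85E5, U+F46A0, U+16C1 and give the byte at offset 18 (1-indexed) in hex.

1-indexed offset 18 is 0-indexed offset 17.
U+3A7F → 3-byte form E3 A9 BF at offsets 0–2.
U+0536 → 2-byte form D4 B6 at offsets 3–4.
U+FA81 → 3-byte form EF AA 81 at offsets 5–7.
U+CF40 → 3-byte form EC BD 80 at offsets 8–10.
U+03BA → 2-byte form CE BA at offsets 11–12.
U+85E5 → 3-byte form E8 97 A5 at offsets 13–15.
U+F46A0 → 4-byte form F3 B4 9A A0 at offsets 16–19.
Offset 17 falls in char 7's range; it's byte 2 of F3 B4 9A A0 = 0xB4.

0xB4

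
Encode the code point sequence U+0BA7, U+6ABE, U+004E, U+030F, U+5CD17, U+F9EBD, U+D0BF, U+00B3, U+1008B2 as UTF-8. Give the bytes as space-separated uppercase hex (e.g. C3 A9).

E0 AE A7 E6 AA BE 4E CC 8F F1 9C B4 97 F3 B9 BA BD ED 82 BF C2 B3 F4 80 A2 B2

U+0BA7: 3-byte form → E0 AE A7.
U+6ABE: 3-byte form → E6 AA BE.
U+004E: 1-byte form → 4E.
U+030F: 2-byte form → CC 8F.
U+5CD17: 4-byte form → F1 9C B4 97.
U+F9EBD: 4-byte form → F3 B9 BA BD.
U+D0BF: 3-byte form → ED 82 BF.
U+00B3: 2-byte form → C2 B3.
U+1008B2: 4-byte form → F4 80 A2 B2.
Concatenated (26 bytes): E0 AE A7 E6 AA BE 4E CC 8F F1 9C B4 97 F3 B9 BA BD ED 82 BF C2 B3 F4 80 A2 B2.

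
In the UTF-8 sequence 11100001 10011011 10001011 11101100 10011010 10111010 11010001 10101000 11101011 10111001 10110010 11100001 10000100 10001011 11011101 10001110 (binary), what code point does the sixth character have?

Offset 0: leading byte 0xE1 = 11100001 → 3-byte char #1 = E1 9B 8B.
Offset 3: leading byte 0xEC = 11101100 → 3-byte char #2 = EC 9A BA.
Offset 6: leading byte 0xD1 = 11010001 → 2-byte char #3 = D1 A8.
Offset 8: leading byte 0xEB = 11101011 → 3-byte char #4 = EB B9 B2.
Offset 11: leading byte 0xE1 = 11100001 → 3-byte char #5 = E1 84 8B.
Offset 14: leading byte 0xDD = 11011101 → 2-byte char #6 = DD 8E.
Leading byte 0xDD = 11011101 matches 110xxxxx → 2-byte sequence.
Byte 1: 0xDD = 11011101, payload 11101 (5 bits).
Byte 2: 0x8E = 10001110 (10xxxxxx ✓), payload 001110.
Concatenate: 11101001110 = 0x74E (11 bits → U+074E).

U+074E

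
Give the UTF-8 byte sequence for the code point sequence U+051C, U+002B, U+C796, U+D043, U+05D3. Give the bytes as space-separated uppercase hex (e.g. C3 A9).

D4 9C 2B EC 9E 96 ED 81 83 D7 93

U+051C: 2-byte form → D4 9C.
U+002B: 1-byte form → 2B.
U+C796: 3-byte form → EC 9E 96.
U+D043: 3-byte form → ED 81 83.
U+05D3: 2-byte form → D7 93.
Concatenated (11 bytes): D4 9C 2B EC 9E 96 ED 81 83 D7 93.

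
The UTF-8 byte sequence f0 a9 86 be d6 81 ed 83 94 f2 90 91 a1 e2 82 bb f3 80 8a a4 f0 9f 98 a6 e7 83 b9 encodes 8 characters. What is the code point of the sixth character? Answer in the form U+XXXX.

Offset 0: leading byte 0xF0 = 11110000 → 4-byte char #1 = F0 A9 86 BE.
Offset 4: leading byte 0xD6 = 11010110 → 2-byte char #2 = D6 81.
Offset 6: leading byte 0xED = 11101101 → 3-byte char #3 = ED 83 94.
Offset 9: leading byte 0xF2 = 11110010 → 4-byte char #4 = F2 90 91 A1.
Offset 13: leading byte 0xE2 = 11100010 → 3-byte char #5 = E2 82 BB.
Offset 16: leading byte 0xF3 = 11110011 → 4-byte char #6 = F3 80 8A A4.
Leading byte 0xF3 = 11110011 matches 11110xxx → 4-byte sequence.
Byte 1: 0xF3 = 11110011, payload 011 (3 bits).
Byte 2: 0x80 = 10000000 (10xxxxxx ✓), payload 000000.
Byte 3: 0x8A = 10001010 (10xxxxxx ✓), payload 001010.
Byte 4: 0xA4 = 10100100 (10xxxxxx ✓), payload 100100.
Concatenate: 011000000001010100100 = 0xC02A4 (21 bits → U+C02A4).

U+C02A4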